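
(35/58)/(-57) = -35/3306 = -0.01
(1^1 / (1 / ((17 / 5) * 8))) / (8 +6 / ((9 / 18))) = 34 / 25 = 1.36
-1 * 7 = -7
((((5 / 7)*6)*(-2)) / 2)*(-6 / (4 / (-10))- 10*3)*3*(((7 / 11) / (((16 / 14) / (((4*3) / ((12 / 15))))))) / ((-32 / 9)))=-637875 / 1408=-453.04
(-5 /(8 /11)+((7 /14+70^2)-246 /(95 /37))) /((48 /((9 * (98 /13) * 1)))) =536011833 /79040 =6781.53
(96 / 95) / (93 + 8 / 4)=96 / 9025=0.01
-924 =-924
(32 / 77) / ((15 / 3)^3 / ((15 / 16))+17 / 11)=96 / 31157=0.00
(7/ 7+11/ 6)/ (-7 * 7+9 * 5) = -17/ 24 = -0.71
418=418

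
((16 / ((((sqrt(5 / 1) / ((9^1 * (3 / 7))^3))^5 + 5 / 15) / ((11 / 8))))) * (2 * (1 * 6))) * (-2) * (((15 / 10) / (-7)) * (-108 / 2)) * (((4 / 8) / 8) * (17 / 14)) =-132202464165824580114976997621633989019607828003 / 95037825519170410408964525828040511804889528 + 325176289682993231313049805789687778525 * sqrt(5) / 1939547459574906334876827057715112485814072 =-1391.05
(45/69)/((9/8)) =40/69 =0.58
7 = 7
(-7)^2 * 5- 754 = -509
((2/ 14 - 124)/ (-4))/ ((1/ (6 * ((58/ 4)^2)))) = 2187441/ 56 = 39061.45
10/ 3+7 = 31/ 3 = 10.33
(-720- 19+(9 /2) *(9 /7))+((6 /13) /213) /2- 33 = -9901007 /12922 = -766.21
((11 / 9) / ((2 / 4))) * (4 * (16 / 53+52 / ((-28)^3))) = 2.93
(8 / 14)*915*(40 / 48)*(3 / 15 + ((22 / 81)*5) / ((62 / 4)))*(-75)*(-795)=14592953750 / 1953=7472070.53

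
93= 93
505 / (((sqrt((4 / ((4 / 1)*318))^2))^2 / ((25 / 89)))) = 1276690500 / 89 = 14344837.08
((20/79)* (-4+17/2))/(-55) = -18/869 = -0.02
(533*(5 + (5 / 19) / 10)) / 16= 101803 / 608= 167.44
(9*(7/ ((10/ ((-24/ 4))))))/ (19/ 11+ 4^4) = -11/ 75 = -0.15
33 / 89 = 0.37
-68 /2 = -34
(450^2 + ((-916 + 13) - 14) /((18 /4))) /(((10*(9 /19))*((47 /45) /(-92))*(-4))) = 397815521 /423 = 940462.22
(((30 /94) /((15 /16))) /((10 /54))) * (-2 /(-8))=108 /235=0.46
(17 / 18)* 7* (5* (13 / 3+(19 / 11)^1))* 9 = 1803.03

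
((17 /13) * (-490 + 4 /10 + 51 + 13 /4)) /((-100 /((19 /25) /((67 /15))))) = 8437083 /8710000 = 0.97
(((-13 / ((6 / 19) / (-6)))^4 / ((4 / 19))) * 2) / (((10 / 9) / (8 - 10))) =-636478771851 / 10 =-63647877185.10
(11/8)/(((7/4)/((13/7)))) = 1.46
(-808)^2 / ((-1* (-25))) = 652864 / 25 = 26114.56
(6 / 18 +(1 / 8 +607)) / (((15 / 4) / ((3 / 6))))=14579 / 180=80.99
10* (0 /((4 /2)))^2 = 0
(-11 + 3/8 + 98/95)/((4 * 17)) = -0.14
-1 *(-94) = 94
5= 5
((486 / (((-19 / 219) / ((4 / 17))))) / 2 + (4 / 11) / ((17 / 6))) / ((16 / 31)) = -1276.63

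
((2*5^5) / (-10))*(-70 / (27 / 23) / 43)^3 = 2608300625000 / 1564936281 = 1666.71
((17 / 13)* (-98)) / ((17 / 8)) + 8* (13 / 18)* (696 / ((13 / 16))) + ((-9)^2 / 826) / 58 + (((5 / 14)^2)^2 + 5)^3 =18973338776575620826345 / 3783128078891126784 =5015.25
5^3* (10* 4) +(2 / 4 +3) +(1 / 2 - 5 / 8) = 40027 / 8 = 5003.38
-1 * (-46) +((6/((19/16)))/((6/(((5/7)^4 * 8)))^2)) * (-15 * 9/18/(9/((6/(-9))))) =46.34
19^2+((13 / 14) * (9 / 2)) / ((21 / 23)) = 71653 / 196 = 365.58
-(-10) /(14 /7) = 5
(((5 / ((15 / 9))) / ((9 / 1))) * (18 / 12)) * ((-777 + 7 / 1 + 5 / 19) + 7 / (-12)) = -175633 / 456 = -385.16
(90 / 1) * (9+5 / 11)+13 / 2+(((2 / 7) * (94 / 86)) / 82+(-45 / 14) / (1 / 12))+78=243494253 / 271502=896.84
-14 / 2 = -7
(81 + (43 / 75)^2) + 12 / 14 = 3236068 / 39375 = 82.19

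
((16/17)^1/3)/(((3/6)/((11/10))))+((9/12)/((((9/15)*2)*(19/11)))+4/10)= 56281/38760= 1.45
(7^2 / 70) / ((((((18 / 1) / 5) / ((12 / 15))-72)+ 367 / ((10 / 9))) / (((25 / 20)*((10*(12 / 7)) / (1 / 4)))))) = 50 / 219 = 0.23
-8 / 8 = -1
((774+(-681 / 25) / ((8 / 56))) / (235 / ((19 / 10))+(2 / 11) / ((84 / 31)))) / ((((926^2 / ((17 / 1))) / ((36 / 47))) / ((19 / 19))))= 19585464822 / 273618356803175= 0.00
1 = 1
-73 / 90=-0.81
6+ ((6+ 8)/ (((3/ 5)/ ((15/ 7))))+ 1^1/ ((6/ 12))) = 58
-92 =-92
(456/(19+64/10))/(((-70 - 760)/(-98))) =22344/10541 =2.12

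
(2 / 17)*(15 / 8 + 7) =71 / 68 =1.04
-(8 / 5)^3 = -512 / 125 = -4.10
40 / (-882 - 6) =-0.05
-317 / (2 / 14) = -2219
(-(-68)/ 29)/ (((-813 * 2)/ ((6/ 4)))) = -17/ 7859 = -0.00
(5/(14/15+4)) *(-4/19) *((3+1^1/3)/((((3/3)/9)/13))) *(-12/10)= 70200/703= 99.86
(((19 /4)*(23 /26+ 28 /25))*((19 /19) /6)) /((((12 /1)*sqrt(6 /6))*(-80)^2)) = 24757 /1198080000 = 0.00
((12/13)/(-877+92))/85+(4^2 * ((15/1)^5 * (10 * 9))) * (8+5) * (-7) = -99508500000.00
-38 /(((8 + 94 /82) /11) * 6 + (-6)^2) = -8569 /9243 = -0.93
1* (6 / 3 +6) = 8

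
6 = 6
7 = 7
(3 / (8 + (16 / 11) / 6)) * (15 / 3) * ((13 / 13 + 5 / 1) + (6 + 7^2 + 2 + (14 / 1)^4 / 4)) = 4785165 / 272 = 17592.52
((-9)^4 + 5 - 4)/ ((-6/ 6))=-6562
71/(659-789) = -71/130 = -0.55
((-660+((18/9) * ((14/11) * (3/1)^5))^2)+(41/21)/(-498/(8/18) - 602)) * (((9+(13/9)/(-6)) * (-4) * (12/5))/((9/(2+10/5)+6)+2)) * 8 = -36804059619229184/1468241775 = -25066756.88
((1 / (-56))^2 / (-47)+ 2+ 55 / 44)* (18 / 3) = 19.50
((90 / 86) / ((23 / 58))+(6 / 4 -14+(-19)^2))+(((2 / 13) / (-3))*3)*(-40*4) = 9662149 / 25714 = 375.75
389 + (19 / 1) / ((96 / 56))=4801 / 12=400.08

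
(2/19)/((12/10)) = 5/57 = 0.09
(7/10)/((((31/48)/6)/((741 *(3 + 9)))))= 8963136/155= 57826.68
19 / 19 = 1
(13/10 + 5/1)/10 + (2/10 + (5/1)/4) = 52/25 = 2.08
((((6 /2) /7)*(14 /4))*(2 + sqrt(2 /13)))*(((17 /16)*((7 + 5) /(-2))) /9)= -17 /8 - 17*sqrt(26) /208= -2.54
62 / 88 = 31 / 44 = 0.70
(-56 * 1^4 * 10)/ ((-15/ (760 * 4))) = 340480/ 3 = 113493.33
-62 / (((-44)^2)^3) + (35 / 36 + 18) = 18.97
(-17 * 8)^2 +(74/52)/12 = 5770789/312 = 18496.12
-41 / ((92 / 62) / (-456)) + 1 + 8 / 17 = 4926971 / 391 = 12600.95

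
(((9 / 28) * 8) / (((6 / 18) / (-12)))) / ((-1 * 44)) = 162 / 77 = 2.10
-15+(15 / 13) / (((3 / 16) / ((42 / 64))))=-10.96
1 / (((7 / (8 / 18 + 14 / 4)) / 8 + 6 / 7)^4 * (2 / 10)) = 15619442196736 / 4233886210125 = 3.69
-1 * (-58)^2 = -3364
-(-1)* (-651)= -651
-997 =-997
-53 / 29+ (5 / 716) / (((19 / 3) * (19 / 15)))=-13692703 / 7495804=-1.83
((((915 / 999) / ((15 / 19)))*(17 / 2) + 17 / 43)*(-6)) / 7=-125885 / 14319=-8.79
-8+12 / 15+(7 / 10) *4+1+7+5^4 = 3143 / 5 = 628.60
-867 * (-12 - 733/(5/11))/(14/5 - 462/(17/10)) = -119724897/22862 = -5236.85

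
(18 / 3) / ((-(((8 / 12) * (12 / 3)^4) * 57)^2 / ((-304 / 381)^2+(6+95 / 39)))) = -17120731 / 29763854794752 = -0.00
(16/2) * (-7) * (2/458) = -56/229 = -0.24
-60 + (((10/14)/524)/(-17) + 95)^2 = 34858287910065/3888270736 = 8964.98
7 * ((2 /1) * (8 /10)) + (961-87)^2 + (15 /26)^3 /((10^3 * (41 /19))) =22018773543173 /28824640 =763887.20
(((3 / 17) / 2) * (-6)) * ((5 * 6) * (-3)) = 810 / 17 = 47.65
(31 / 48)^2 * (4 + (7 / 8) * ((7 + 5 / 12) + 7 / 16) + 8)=6964367 / 884736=7.87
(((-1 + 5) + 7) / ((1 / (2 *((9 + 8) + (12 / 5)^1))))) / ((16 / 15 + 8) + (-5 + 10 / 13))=83226 / 943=88.26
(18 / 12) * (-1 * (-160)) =240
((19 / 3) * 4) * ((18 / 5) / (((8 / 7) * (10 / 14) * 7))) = 399 / 25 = 15.96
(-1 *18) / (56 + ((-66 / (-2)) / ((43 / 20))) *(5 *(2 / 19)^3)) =-2654433 / 8271436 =-0.32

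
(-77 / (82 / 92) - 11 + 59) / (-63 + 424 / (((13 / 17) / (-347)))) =20462 / 102581795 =0.00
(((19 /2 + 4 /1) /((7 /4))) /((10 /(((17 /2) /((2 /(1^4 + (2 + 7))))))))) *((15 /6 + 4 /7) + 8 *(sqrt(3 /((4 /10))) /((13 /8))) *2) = 19737 /196 + 14688 *sqrt(30) /91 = 984.76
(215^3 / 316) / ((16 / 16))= 9938375 / 316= 31450.55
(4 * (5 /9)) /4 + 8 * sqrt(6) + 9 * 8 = 8 * sqrt(6) + 653 /9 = 92.15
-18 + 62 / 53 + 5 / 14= -12223 / 742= -16.47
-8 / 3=-2.67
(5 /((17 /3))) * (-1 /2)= -15 /34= -0.44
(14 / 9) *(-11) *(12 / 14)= -44 / 3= -14.67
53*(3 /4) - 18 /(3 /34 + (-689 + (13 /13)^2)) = 39.78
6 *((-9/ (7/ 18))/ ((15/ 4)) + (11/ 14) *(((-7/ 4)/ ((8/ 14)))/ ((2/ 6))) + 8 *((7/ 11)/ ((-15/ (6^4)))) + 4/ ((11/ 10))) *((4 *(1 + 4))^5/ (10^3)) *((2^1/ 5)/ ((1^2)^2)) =-265880400/ 77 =-3452992.21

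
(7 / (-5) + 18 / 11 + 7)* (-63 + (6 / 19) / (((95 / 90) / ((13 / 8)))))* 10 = -17963730 / 3971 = -4523.73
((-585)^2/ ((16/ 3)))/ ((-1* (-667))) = 1026675/ 10672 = 96.20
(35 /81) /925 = 7 /14985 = 0.00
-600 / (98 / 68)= -20400 / 49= -416.33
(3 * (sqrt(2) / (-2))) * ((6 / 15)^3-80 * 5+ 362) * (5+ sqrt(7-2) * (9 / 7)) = 64017 * sqrt(10) / 875+ 7113 * sqrt(2) / 25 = 633.73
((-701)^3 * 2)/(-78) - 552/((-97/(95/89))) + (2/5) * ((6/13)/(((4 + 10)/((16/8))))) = 104084039569043/11784045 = 8832624.08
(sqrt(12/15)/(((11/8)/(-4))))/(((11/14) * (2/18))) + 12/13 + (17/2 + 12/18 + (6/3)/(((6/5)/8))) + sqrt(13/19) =-8064 * sqrt(5)/605 + sqrt(247)/19 + 609/26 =-5.55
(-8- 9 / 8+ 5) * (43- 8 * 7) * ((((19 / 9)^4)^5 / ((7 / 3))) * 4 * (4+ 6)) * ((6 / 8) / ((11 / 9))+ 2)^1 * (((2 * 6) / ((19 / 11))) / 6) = 162675556186669284865719173275 / 18911924047421889246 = 8601745426.79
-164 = -164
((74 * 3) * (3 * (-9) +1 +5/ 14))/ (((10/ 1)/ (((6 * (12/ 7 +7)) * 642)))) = -4681699614/ 245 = -19108978.02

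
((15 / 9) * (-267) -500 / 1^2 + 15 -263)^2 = 1423249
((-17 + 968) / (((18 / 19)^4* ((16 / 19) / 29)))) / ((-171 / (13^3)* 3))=-2632095973741 / 15116544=-174120.22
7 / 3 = 2.33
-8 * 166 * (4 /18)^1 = -2656 /9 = -295.11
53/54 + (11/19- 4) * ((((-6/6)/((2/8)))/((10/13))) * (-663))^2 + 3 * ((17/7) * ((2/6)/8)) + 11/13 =-75929794724387/1867320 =-40662443.89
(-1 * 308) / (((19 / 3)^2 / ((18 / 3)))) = -16632 / 361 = -46.07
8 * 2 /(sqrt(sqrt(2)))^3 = 8 * 2^(1 /4) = 9.51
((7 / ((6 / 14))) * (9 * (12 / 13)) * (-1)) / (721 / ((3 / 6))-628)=-882 / 5291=-0.17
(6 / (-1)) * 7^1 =-42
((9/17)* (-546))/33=-1638/187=-8.76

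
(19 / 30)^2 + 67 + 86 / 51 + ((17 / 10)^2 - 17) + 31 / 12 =880679 / 15300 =57.56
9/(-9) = -1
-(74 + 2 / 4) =-149 / 2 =-74.50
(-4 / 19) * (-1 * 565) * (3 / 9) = 2260 / 57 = 39.65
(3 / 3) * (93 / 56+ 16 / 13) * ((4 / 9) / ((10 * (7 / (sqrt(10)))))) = 421 * sqrt(10) / 22932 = 0.06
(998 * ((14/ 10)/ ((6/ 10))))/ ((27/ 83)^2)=22005.74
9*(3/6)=9/2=4.50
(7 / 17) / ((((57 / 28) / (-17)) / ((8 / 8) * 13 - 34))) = 1372 / 19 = 72.21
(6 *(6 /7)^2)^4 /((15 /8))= 5804752896 /28824005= 201.39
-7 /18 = -0.39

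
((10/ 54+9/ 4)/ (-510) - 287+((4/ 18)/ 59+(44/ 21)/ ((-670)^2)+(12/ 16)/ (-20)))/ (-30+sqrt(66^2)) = -293112099424489/ 36761742561600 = -7.97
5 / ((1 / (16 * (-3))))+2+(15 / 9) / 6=-4279 / 18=-237.72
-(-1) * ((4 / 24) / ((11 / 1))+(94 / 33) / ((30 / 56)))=5279 / 990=5.33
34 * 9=306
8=8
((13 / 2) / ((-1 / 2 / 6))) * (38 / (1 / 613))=-1816932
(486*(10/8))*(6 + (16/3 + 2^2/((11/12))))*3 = 314685/11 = 28607.73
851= 851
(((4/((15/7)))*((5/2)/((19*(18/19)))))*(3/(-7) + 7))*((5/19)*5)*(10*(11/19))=126500/9747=12.98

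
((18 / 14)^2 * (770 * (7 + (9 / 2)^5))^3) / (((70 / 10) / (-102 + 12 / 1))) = -126286325720110834801875 / 2048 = -61663244980522868555.60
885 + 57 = 942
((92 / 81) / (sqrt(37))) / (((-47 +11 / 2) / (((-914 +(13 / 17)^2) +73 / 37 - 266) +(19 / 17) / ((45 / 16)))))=104213245456 * sqrt(37) / 119695249935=5.30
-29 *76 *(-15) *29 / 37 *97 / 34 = 46498890 / 629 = 73925.10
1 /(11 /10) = 10 /11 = 0.91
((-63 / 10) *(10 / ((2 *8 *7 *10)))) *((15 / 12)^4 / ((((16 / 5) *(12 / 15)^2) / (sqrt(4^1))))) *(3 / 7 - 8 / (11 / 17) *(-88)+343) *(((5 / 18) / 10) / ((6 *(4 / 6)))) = -39140625 / 29360128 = -1.33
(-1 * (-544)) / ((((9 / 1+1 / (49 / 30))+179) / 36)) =479808 / 4621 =103.83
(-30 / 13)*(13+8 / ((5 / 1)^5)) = -243798 / 8125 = -30.01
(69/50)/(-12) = -23/200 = -0.12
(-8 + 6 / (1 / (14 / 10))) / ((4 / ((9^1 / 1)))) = 0.90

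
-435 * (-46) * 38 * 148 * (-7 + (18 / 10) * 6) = 427637712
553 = 553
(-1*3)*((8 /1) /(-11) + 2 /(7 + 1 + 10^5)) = 400021 /183348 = 2.18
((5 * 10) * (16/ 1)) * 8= 6400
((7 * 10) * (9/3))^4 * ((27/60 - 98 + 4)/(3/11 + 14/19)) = -38024827879500/211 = -180212454405.21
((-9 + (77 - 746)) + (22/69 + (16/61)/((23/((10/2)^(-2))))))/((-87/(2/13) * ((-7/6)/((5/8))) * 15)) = -2742652/64082025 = -0.04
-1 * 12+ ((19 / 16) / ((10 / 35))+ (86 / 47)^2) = -317787 / 70688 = -4.50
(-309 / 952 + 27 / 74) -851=-29974205 / 35224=-850.96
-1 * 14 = -14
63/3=21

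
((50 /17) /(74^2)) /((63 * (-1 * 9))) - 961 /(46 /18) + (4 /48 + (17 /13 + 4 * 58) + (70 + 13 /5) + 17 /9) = -5378843476787 /78910830180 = -68.16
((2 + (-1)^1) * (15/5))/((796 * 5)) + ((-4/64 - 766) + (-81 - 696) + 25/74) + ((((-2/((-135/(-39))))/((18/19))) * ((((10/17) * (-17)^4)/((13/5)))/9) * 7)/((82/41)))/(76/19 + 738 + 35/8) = -567278910924367/366286866480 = -1548.73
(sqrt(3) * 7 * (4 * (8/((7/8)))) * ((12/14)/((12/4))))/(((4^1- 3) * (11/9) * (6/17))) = 13056 * sqrt(3)/77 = 293.68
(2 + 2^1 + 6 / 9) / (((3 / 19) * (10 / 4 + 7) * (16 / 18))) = 7 / 2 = 3.50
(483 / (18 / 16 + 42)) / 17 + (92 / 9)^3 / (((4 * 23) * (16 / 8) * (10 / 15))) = 193468 / 20655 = 9.37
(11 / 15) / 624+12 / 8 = 14051 / 9360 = 1.50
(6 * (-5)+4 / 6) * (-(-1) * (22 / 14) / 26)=-484 / 273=-1.77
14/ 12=7/ 6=1.17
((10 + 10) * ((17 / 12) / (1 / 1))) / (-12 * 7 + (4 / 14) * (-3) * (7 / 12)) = -170 / 507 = -0.34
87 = 87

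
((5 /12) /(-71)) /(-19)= 5 /16188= 0.00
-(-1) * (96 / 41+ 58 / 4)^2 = 1907161 / 6724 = 283.63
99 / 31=3.19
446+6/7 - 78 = 2582/7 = 368.86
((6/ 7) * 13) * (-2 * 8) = -1248/ 7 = -178.29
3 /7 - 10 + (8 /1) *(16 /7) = 61 /7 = 8.71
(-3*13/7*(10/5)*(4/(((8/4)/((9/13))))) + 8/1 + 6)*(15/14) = -75/49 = -1.53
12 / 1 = 12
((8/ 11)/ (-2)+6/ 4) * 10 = 125/ 11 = 11.36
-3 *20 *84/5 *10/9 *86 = -96320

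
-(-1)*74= 74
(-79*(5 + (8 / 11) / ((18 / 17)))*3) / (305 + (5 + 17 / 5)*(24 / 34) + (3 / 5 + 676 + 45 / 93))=-23439379 / 17182539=-1.36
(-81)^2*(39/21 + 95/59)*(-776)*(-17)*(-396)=-49081619499264/413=-118841693702.82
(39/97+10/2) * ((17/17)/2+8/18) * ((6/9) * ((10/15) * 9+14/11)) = 24.74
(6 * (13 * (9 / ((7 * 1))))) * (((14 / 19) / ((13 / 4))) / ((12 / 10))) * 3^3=9720 / 19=511.58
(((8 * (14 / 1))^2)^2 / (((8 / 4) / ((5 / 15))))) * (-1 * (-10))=786759680 / 3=262253226.67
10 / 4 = 5 / 2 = 2.50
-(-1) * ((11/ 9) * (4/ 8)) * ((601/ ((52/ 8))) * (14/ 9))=92554/ 1053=87.90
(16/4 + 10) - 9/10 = 131/10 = 13.10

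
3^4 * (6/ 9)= 54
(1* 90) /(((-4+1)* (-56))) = 15 /28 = 0.54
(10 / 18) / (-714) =-0.00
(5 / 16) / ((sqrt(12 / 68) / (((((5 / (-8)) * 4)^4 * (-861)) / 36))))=-896875 * sqrt(51) / 9216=-694.98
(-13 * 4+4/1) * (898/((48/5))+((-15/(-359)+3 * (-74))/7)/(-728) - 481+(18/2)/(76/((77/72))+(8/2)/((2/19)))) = 1373286999016/73864609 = 18591.95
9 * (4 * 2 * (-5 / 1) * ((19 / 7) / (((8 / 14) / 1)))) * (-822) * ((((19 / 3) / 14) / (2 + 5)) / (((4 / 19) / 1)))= 42285735 / 98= 431487.09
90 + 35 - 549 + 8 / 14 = -2964 / 7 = -423.43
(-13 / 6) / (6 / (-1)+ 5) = 13 / 6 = 2.17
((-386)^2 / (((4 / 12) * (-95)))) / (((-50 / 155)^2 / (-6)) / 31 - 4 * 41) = 19974329262 / 696218045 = 28.69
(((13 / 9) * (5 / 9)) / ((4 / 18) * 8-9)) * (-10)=10 / 9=1.11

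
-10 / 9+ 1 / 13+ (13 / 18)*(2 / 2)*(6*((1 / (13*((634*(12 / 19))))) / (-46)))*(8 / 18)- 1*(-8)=213917693 / 30709692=6.97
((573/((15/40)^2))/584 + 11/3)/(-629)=-21/1241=-0.02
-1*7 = -7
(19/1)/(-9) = -19/9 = -2.11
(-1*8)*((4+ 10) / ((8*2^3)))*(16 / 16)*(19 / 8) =-4.16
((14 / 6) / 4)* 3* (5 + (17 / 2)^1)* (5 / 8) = 14.77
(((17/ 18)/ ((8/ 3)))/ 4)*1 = 17/ 192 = 0.09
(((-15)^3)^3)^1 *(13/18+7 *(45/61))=-27606603515625/122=-226283635373.98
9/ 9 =1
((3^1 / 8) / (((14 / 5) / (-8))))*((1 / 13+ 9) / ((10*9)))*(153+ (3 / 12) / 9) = -46433 / 2808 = -16.54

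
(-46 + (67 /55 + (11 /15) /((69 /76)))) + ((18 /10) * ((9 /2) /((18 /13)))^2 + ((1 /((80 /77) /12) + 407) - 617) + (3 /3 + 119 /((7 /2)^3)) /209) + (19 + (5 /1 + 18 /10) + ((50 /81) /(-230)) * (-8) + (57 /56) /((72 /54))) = -600785453971 /3052637280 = -196.81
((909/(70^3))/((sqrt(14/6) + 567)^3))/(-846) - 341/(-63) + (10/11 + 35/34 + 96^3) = 884743.35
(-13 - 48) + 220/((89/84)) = 13051/89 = 146.64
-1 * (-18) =18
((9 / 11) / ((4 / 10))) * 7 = 315 / 22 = 14.32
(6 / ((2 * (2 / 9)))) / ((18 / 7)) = 5.25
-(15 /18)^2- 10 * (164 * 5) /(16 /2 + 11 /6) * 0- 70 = -2545 /36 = -70.69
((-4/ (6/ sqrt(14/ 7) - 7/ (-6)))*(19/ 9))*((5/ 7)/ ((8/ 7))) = 665/ 1797 - 570*sqrt(2)/ 599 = -0.98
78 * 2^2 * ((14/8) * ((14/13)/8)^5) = 352947/14623232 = 0.02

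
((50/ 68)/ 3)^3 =15625/ 1061208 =0.01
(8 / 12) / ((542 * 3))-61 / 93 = -49562 / 75609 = -0.66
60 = 60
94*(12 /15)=376 /5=75.20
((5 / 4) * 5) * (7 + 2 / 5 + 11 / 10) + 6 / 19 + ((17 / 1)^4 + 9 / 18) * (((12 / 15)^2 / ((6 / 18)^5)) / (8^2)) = 385720303 / 1900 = 203010.69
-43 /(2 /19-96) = 817 /1822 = 0.45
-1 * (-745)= 745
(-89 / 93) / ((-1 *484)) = 89 / 45012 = 0.00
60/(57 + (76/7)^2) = 2940/8569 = 0.34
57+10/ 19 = 1093/ 19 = 57.53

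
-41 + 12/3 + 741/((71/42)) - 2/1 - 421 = -21.66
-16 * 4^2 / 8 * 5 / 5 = -32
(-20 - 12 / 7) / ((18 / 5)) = -380 / 63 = -6.03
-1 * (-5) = 5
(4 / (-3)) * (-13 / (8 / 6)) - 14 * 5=-57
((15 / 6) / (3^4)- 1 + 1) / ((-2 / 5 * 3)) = -25 / 972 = -0.03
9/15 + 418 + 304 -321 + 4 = 2028/5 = 405.60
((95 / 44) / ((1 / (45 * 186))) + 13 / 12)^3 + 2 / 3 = 13576538493533656169 / 2299968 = 5902924950926.99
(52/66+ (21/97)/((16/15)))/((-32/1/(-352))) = 50747/4656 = 10.90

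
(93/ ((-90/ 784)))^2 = 147671104/ 225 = 656316.02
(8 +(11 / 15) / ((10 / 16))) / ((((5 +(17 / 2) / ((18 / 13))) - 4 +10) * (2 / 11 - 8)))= -1056 / 15425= -0.07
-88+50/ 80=-699/ 8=-87.38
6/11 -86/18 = -419/99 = -4.23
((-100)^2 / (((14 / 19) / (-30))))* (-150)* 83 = 35482500000 / 7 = 5068928571.43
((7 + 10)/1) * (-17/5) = -289/5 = -57.80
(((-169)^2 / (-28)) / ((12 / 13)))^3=-51185893014090757 / 37933056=-1349374356.08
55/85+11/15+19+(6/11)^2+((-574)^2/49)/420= 2641312/71995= 36.69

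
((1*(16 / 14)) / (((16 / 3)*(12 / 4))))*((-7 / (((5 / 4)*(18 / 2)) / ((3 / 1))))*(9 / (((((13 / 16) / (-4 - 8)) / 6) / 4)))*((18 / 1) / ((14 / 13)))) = 248832 / 35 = 7109.49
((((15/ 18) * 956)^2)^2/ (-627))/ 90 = -3262808641000/ 457083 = -7138328.58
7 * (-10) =-70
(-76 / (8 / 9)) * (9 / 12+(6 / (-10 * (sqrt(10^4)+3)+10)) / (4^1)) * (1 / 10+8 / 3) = -2408079 / 13600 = -177.06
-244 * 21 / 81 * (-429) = 244244 / 9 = 27138.22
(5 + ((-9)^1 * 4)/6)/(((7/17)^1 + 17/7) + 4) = -119/814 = -0.15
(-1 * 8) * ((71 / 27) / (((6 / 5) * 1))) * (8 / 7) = -11360 / 567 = -20.04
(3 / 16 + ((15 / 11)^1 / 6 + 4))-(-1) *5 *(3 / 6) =6.91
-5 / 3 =-1.67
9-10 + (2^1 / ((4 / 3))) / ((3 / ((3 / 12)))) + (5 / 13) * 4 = 69 / 104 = 0.66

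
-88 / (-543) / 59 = 88 / 32037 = 0.00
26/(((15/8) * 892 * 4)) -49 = -163892/3345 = -49.00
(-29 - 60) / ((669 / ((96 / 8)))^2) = -1424 / 49729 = -0.03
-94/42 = -47/21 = -2.24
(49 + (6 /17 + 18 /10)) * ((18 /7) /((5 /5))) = 78264 /595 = 131.54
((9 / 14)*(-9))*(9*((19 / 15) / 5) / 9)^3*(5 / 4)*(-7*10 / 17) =20577 / 42500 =0.48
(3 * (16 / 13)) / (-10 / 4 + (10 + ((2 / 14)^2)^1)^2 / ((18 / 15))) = 345744 / 7601035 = 0.05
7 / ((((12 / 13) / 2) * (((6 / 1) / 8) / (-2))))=-364 / 9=-40.44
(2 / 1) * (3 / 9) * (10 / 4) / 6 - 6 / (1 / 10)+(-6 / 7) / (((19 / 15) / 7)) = -22045 / 342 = -64.46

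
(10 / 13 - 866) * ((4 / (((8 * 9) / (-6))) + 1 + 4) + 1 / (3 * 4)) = -53428 / 13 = -4109.85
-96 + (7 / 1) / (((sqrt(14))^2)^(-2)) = 1276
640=640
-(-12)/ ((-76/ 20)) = -60/ 19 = -3.16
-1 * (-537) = 537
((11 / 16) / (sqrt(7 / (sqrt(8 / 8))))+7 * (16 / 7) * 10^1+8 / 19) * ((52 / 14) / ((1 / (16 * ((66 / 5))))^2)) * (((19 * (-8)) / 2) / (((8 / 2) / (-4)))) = 1514912256 * sqrt(7) / 1225+353489190912 / 175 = 2023210136.71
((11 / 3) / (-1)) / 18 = -11 / 54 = -0.20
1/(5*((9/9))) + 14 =71/5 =14.20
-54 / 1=-54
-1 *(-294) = 294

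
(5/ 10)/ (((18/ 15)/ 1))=5/ 12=0.42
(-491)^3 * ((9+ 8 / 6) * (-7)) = 25686457307 / 3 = 8562152435.67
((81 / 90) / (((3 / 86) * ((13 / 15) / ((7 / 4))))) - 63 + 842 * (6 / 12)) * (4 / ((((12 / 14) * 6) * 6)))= 149275 / 2808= 53.16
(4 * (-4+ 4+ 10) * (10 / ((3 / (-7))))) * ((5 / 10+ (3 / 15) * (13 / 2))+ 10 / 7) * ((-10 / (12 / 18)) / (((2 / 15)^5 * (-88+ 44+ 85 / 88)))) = -94390312500 / 3787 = -24924825.06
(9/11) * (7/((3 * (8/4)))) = 21/22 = 0.95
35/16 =2.19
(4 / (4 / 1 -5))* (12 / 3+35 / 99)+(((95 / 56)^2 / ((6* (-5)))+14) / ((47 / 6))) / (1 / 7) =-10400263 / 2084544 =-4.99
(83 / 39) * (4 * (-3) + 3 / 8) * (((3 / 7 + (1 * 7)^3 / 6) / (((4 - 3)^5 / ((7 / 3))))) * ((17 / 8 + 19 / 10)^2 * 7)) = -1129341913889 / 2995200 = -377050.59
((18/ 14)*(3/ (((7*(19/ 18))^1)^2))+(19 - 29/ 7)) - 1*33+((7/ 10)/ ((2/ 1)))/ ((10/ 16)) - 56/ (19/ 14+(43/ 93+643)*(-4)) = -36269127723701/ 2073654494275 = -17.49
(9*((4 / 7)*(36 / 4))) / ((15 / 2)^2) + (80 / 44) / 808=320843 / 388850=0.83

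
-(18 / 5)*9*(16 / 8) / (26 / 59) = -9558 / 65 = -147.05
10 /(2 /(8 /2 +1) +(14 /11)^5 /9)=36236475 /2794019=12.97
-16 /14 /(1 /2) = -16 /7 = -2.29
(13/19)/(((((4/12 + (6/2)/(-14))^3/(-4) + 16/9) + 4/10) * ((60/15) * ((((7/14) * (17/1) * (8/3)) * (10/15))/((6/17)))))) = 32506110/17715717629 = 0.00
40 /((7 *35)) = 8 /49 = 0.16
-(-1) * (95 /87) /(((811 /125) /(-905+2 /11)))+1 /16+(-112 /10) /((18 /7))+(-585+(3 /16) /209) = -656135470249 /884784780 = -741.58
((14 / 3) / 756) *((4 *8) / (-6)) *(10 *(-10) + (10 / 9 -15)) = 8200 / 2187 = 3.75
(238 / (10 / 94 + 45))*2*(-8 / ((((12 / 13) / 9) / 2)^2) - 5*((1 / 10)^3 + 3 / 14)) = -3403985293 / 106000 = -32113.07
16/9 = 1.78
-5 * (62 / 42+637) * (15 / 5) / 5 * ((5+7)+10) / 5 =-294976 / 35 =-8427.89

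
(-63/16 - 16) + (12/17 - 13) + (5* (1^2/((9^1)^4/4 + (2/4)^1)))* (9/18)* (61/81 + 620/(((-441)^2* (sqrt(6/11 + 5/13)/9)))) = -4660397581/144596016 + 6200* sqrt(19019)/18862042311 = -32.23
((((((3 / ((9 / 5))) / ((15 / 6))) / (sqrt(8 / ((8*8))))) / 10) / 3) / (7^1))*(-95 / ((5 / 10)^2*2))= -76*sqrt(2) / 63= -1.71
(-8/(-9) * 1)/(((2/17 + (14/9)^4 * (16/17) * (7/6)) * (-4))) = -37179/1095331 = -0.03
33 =33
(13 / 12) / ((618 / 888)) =481 / 309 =1.56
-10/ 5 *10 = -20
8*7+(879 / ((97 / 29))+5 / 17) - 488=-278536 / 1649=-168.91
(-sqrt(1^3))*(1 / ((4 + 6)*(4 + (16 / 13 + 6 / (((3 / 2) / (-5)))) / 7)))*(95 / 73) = -1729 / 17520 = -0.10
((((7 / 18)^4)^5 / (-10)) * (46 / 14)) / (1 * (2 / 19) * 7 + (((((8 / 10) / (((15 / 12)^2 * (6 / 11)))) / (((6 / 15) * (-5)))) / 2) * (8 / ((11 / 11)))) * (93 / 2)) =124532929900201587275 / 5241513809788545917888973766656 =0.00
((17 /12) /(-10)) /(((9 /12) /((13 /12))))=-221 /1080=-0.20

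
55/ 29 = 1.90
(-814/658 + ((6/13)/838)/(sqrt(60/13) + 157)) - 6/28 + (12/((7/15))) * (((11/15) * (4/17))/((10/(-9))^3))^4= -650613025840892459717891441/450274127275496459960937500 - 6 * sqrt(195)/1745093519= -1.44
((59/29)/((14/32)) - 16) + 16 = 944/203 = 4.65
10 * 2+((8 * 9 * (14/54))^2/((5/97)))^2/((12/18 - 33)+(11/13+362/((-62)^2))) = -2311992095160404/1588380975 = -1455565.21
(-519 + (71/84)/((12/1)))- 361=-886969/1008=-879.93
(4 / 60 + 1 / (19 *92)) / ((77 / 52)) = 22919 / 504735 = 0.05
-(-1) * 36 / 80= 9 / 20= 0.45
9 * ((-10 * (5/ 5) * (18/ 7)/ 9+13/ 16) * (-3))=6183/ 112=55.21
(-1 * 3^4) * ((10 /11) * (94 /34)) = -38070 /187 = -203.58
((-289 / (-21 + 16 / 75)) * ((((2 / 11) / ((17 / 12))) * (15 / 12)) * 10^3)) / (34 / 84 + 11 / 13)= 20884500000 / 11712767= 1783.05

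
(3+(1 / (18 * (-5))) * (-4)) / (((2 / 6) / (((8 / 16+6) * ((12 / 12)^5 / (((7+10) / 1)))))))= 1781 / 510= 3.49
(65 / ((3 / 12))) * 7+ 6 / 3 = 1822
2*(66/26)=66/13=5.08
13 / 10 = 1.30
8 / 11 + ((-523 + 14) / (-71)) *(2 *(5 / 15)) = 12902 / 2343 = 5.51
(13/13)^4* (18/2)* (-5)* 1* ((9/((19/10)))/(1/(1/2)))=-2025/19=-106.58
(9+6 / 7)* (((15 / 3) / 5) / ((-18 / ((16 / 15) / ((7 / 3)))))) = -0.25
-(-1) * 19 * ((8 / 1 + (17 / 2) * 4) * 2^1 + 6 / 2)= 1653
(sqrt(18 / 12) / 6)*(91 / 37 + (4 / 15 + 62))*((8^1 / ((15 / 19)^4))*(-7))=-1904.63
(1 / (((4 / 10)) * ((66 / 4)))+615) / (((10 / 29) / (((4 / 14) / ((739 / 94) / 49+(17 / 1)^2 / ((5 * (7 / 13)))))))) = 387364600 / 81701433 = 4.74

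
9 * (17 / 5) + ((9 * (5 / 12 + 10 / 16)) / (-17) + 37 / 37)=21113 / 680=31.05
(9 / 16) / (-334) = -9 / 5344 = -0.00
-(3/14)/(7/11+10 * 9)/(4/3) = -99/55832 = -0.00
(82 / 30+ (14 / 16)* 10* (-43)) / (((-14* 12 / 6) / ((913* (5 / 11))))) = 5536.05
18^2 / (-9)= -36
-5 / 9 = -0.56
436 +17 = 453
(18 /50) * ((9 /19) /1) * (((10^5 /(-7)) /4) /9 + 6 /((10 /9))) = -1109691 /16625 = -66.75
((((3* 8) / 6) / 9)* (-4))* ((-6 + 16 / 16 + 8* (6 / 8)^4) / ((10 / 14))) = 553 / 90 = 6.14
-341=-341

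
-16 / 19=-0.84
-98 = -98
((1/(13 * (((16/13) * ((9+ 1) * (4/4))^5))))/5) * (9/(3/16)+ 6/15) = 121/20000000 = 0.00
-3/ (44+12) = -3/ 56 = -0.05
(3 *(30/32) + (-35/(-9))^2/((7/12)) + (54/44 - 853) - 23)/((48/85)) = -1498.19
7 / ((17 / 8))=56 / 17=3.29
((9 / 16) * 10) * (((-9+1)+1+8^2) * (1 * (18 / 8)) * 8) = 23085 / 4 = 5771.25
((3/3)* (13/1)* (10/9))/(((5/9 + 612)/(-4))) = -0.09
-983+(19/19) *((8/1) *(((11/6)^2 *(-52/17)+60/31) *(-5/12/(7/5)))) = -963.13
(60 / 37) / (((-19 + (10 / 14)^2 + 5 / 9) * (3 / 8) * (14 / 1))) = -5040 / 292633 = -0.02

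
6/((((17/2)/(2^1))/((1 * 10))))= 240/17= 14.12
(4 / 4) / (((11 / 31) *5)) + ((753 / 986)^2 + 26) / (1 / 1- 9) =-1180321167 / 427766240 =-2.76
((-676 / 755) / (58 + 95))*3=-676 / 38505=-0.02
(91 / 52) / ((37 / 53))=371 / 148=2.51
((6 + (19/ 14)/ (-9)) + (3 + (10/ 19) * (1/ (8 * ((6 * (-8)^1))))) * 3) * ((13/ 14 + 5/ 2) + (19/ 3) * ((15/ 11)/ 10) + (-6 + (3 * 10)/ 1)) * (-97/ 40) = -480636098137/ 471905280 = -1018.50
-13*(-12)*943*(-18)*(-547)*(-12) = -17381104416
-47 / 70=-0.67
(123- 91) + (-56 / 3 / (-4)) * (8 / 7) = 112 / 3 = 37.33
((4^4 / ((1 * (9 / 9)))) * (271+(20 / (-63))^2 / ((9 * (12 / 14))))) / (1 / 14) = 2124256768 / 2187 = 971310.82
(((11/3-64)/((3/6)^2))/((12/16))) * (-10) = 28960/9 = 3217.78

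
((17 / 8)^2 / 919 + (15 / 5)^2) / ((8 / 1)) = 529633 / 470528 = 1.13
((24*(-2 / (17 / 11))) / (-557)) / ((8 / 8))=528 / 9469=0.06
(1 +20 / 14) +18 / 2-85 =-515 / 7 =-73.57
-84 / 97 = -0.87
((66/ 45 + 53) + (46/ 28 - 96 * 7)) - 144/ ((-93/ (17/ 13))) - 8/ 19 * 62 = -1029054049/ 1607970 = -639.97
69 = 69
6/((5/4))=24/5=4.80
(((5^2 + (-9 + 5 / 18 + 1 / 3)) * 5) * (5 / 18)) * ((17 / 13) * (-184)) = -449650 / 81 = -5551.23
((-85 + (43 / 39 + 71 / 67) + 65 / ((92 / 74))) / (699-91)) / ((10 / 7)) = -5141731 / 146160768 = -0.04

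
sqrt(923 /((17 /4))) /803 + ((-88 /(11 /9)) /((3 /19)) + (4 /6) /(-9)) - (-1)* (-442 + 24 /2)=-23924 /27 + 2* sqrt(15691) /13651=-886.06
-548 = -548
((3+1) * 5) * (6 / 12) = 10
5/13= 0.38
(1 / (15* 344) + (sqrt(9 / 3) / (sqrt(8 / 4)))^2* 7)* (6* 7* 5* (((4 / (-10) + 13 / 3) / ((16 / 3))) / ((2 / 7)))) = 156637271 / 27520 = 5691.76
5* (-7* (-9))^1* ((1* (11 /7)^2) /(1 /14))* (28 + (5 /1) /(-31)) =9398070 /31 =303163.55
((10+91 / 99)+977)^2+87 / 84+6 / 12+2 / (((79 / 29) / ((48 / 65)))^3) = 36265469992354513632653 / 37157780450290500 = 975985.91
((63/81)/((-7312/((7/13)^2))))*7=-2401/11121552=-0.00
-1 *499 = -499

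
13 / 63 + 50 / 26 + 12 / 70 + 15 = 10121 / 585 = 17.30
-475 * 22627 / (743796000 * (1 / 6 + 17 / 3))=-429913 / 173552400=-0.00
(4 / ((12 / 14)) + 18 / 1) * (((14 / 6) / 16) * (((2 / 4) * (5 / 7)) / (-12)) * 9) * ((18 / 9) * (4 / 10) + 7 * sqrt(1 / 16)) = -289 / 128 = -2.26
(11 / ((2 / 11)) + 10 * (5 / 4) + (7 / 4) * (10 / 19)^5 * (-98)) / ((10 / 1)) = 163605227 / 24760990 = 6.61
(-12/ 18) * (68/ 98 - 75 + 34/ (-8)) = 15397/ 294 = 52.37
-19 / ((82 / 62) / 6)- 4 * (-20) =-254 / 41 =-6.20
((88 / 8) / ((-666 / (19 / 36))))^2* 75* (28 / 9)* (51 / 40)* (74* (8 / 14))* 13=48267505 / 3884112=12.43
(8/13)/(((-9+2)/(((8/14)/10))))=-16/3185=-0.01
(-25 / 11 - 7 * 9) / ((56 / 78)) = -14001 / 154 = -90.92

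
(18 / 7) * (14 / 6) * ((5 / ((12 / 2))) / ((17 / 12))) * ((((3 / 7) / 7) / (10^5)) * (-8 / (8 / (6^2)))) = -81 / 1041250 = -0.00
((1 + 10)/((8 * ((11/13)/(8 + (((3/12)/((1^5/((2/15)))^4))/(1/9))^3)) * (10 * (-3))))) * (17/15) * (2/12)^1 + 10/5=921750732420107/480541992187500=1.92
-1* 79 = -79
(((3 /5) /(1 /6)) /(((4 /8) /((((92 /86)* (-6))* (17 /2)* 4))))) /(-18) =18768 /215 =87.29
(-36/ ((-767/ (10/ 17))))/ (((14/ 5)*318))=150/ 4837469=0.00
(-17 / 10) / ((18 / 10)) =-17 / 18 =-0.94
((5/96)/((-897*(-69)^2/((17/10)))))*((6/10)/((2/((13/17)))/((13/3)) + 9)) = -0.00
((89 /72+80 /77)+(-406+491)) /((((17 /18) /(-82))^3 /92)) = -1988052465856608 /378301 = -5255213350.89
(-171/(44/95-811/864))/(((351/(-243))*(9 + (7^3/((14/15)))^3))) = -112285440/22384652811391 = -0.00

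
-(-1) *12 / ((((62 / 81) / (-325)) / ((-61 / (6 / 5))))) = 8029125 / 31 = 259004.03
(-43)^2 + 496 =2345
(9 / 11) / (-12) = -3 / 44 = -0.07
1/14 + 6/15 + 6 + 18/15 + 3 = 747/70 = 10.67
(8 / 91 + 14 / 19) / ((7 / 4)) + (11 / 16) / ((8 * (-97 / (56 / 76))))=35361383 / 75135424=0.47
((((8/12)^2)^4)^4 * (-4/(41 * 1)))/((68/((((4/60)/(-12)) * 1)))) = 1073741824/58119978223337992965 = 0.00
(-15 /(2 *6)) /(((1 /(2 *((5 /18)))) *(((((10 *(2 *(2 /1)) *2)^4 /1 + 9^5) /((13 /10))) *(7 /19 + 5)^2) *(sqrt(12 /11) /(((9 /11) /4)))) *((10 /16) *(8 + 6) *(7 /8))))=-4693 *sqrt(33) /1380148908864264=-0.00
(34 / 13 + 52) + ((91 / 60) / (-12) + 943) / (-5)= -6269297 / 46800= -133.96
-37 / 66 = -0.56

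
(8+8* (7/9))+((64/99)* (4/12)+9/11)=4531/297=15.26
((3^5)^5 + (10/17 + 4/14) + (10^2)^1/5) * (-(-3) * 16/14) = 2419856268628824/833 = 2904989518161.85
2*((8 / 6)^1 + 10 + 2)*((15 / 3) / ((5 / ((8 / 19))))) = 640 / 57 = 11.23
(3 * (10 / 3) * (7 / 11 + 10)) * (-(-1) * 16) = 18720 / 11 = 1701.82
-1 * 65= -65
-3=-3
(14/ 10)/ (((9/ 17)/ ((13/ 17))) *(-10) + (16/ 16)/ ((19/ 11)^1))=-1729/ 7835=-0.22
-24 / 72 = -1 / 3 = -0.33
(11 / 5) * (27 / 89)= 0.67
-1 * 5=-5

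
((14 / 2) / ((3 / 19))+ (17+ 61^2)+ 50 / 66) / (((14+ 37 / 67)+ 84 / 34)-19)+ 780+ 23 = -13753215 / 12386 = -1110.38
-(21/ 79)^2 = -441/ 6241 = -0.07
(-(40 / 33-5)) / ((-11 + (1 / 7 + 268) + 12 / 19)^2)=2211125 / 38787957648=0.00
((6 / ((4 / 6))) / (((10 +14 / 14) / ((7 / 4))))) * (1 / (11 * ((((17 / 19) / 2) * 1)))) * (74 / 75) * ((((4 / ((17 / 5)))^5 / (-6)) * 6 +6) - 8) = -89164297782 / 73016146225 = -1.22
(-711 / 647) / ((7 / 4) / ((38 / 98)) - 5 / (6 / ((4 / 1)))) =-162108 / 174043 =-0.93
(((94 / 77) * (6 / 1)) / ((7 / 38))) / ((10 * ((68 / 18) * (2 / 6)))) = 3.16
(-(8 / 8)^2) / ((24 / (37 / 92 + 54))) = -5005 / 2208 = -2.27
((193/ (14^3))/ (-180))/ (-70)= 0.00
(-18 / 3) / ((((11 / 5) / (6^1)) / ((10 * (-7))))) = 12600 / 11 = 1145.45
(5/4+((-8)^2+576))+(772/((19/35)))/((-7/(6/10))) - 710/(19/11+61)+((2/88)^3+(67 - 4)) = 63771192751/111676224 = 571.04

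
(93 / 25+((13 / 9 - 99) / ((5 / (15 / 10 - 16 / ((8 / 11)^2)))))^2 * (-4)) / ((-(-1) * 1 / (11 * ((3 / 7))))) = -4005143516 / 675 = -5933545.95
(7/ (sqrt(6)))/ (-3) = -7 * sqrt(6)/ 18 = -0.95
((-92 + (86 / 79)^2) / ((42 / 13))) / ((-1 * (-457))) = -526292 / 8556411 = -0.06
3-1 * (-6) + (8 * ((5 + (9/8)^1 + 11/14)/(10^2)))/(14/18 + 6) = 387783/42700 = 9.08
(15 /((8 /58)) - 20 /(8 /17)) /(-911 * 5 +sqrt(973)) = -1207075 /82988208 - 265 * sqrt(973) /82988208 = -0.01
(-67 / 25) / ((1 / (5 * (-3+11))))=-536 / 5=-107.20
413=413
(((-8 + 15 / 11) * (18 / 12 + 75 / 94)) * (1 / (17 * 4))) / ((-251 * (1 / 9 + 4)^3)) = 1436859 / 111742493467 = 0.00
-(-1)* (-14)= -14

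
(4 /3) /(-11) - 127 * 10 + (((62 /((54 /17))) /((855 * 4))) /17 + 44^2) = 676360061 /1015740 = 665.88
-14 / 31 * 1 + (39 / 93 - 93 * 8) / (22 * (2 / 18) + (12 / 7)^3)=-71481809 / 716038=-99.83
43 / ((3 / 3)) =43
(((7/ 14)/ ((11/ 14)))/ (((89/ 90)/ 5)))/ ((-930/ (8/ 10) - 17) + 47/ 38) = -59850/ 21916873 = -0.00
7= 7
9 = 9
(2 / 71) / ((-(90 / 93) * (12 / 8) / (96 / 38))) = -992 / 20235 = -0.05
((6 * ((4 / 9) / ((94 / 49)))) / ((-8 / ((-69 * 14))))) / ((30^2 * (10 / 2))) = 7889 / 211500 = 0.04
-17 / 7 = -2.43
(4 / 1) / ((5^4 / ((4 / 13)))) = 16 / 8125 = 0.00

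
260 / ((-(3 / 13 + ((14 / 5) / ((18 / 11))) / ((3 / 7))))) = -114075 / 1853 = -61.56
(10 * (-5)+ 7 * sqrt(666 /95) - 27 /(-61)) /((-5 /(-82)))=-247886 /305+ 1722 * sqrt(7030) /475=-508.78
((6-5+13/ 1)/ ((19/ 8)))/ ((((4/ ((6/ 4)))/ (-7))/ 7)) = -2058/ 19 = -108.32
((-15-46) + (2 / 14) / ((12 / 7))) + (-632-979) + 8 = -19967 / 12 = -1663.92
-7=-7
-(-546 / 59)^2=-298116 / 3481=-85.64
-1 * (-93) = 93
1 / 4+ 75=301 / 4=75.25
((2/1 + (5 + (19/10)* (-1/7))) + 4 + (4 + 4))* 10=1311/7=187.29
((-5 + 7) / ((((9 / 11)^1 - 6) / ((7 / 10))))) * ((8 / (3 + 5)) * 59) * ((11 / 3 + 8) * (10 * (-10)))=3180100 / 171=18597.08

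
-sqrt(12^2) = -12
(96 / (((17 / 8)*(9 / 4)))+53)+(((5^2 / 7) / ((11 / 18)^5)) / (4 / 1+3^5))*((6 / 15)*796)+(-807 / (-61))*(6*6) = 522675470995901 / 866280283869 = 603.36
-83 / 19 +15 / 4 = -47 / 76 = -0.62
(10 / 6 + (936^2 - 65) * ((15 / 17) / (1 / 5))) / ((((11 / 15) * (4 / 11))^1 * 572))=246383825 / 9724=25337.70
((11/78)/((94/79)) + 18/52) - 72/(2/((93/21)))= -8158663/51324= -158.96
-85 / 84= -1.01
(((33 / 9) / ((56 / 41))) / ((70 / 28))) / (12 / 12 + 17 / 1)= 451 / 7560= 0.06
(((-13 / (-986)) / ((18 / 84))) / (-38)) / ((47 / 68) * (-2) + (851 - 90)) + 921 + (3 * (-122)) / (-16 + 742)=4755038401769 / 5165735751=920.50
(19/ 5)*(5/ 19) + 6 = 7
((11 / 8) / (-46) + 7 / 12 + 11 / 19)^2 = 564205009 / 439992576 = 1.28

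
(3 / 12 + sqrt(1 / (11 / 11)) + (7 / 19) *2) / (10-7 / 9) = 1359 / 6308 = 0.22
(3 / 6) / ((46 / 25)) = 25 / 92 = 0.27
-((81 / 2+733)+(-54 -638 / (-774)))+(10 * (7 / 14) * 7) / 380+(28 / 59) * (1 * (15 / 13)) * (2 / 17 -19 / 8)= -276685300201 / 383503068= -721.47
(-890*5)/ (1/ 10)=-44500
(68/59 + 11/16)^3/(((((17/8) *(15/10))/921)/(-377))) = -606567561461667/893809408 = -678631.88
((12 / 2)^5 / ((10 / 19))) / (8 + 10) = 4104 / 5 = 820.80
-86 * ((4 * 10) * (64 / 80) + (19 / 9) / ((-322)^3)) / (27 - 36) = 413455294415 / 1352143044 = 305.78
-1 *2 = -2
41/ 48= 0.85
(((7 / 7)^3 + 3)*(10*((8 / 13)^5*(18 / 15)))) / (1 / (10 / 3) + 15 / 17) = 89128960 / 24876631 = 3.58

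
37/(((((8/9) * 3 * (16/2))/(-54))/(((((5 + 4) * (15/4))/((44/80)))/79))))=-2022975/27808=-72.75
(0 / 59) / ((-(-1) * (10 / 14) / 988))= 0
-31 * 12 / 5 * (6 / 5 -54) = 98208 / 25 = 3928.32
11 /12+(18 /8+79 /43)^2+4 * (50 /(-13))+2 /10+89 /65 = 21959599 /5768880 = 3.81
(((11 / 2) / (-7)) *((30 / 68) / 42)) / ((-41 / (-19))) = -1045 / 273224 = -0.00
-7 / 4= -1.75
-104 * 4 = -416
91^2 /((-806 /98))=-31213 /31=-1006.87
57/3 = 19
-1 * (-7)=7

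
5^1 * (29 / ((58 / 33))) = 165 / 2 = 82.50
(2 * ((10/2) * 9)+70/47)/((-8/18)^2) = 87075/188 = 463.16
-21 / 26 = -0.81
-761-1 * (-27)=-734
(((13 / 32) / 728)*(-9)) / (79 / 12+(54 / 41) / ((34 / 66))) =-18819 / 34248256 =-0.00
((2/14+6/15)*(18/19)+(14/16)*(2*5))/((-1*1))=-1297/140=-9.26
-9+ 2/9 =-79/9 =-8.78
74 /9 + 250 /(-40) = 71 /36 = 1.97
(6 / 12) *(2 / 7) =1 / 7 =0.14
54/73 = 0.74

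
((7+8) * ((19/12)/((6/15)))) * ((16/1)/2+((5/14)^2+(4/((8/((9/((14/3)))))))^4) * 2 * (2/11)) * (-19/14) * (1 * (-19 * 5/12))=12116657563375/2271768576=5333.58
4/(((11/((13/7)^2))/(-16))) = -10816/539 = -20.07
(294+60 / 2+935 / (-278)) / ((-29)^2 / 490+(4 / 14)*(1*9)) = 21838565 / 292039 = 74.78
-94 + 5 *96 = 386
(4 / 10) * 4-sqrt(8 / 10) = 8 / 5-2 * sqrt(5) / 5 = 0.71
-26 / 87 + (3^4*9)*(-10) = -634256 / 87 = -7290.30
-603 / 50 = -12.06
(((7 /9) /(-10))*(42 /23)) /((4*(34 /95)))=-931 /9384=-0.10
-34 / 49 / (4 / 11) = -187 / 98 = -1.91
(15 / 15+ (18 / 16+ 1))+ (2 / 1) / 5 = 141 / 40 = 3.52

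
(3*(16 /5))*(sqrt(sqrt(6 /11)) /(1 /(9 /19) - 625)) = -216*11^(3 /4)*6^(1 /4) /154165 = -0.01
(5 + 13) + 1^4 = 19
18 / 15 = 6 / 5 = 1.20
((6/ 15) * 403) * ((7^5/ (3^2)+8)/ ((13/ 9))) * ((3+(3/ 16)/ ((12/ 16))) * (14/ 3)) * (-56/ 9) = -2666476904/ 135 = -19751680.77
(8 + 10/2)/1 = 13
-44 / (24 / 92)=-506 / 3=-168.67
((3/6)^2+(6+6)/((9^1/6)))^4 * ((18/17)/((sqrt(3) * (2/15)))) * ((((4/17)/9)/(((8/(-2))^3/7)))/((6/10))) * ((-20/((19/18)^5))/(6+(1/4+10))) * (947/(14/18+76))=34815897020710575 * sqrt(3)/51425347396904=1172.63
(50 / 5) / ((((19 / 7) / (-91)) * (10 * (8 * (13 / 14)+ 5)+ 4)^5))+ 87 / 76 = 6350544232552357 / 5547601905083696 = 1.14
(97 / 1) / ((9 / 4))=43.11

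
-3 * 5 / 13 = -15 / 13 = -1.15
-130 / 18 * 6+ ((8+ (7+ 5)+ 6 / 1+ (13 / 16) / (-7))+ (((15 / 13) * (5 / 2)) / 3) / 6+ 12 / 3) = -19349 / 1456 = -13.29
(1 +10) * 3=33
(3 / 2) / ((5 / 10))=3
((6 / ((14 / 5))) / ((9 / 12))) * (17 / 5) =68 / 7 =9.71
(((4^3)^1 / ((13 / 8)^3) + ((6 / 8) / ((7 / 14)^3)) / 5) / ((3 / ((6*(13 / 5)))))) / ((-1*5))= -354044 / 21125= -16.76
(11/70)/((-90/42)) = -11/150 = -0.07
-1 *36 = -36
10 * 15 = 150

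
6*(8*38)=1824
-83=-83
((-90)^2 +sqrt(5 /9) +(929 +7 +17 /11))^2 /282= 99413 * sqrt(5) /4653 +44473250863 /153549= 289683.34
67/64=1.05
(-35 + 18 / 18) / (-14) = 17 / 7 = 2.43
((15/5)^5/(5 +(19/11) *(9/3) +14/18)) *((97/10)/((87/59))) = 145.85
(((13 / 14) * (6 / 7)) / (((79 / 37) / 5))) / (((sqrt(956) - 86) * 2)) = -62049 / 4985848 - 1443 * sqrt(239) / 4985848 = -0.02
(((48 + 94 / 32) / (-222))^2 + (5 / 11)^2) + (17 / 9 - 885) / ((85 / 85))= -149753371247 / 169624576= -882.85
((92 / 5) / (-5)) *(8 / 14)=-368 / 175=-2.10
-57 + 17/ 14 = -781/ 14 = -55.79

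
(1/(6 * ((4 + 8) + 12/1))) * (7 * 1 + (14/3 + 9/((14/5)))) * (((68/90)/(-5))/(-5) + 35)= 197045/54432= 3.62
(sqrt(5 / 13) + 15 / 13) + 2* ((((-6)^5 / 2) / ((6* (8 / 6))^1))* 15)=-189525 / 13 + sqrt(65) / 13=-14578.23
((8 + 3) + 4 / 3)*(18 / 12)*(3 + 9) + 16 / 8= 224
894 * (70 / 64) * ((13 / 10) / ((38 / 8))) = 40677 / 152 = 267.61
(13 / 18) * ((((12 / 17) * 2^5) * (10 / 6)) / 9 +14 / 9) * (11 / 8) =62777 / 11016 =5.70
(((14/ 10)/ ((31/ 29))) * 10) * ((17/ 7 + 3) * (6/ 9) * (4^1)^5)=4513792/ 93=48535.40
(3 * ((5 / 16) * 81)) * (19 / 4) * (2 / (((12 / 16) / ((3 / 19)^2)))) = 3645 / 152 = 23.98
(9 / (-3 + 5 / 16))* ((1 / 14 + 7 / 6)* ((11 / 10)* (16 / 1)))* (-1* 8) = 878592 / 1505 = 583.78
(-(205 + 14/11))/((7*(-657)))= 2269/50589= 0.04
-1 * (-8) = 8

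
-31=-31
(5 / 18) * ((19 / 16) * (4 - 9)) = -475 / 288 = -1.65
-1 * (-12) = 12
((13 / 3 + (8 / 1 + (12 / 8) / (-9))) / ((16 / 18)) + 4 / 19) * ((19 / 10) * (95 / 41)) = 80275 / 1312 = 61.19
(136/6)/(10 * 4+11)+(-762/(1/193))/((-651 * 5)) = 445538/9765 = 45.63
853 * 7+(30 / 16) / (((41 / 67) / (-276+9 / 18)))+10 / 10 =3363877 / 656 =5127.86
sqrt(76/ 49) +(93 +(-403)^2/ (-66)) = -156271/ 66 +2 * sqrt(19)/ 7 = -2366.50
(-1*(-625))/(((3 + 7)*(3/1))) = 125/6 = 20.83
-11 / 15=-0.73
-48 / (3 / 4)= -64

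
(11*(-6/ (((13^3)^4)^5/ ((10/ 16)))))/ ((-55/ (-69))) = -207/ 27457508690978757512784532813776270498148283323989466417785226545604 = -0.00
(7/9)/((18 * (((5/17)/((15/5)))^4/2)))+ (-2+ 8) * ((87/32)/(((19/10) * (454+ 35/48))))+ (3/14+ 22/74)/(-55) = 1381555280269453/1476896671250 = 935.44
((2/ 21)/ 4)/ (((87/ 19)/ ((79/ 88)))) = 1501/ 321552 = 0.00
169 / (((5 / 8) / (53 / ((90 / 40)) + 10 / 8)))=301834 / 45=6707.42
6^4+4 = 1300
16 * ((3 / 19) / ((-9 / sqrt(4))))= -0.56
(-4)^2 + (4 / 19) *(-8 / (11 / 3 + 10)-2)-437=-328383 / 779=-421.54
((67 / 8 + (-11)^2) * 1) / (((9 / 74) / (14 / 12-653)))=-16641305 / 24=-693387.71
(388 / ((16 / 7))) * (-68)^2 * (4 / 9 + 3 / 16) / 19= 17857021 / 684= 26106.76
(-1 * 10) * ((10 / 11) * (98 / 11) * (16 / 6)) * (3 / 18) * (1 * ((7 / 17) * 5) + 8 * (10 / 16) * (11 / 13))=-54488000 / 240669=-226.40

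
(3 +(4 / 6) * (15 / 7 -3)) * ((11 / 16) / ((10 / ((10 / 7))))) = 187 / 784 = 0.24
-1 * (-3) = 3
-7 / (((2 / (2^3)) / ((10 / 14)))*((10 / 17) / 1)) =-34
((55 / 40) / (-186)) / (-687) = 11 / 1022256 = 0.00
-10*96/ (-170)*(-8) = -768/ 17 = -45.18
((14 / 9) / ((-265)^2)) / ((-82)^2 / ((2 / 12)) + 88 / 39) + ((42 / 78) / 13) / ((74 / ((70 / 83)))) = 40608546740909 / 86023553625422400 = 0.00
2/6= 1/3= 0.33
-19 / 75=-0.25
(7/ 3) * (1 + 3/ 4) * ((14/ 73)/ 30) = 343/ 13140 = 0.03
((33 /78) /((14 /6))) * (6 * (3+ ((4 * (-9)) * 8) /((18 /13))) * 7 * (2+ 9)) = -223245 /13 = -17172.69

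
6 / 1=6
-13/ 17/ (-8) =13/ 136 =0.10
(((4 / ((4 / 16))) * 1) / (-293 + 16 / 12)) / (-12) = 4 / 875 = 0.00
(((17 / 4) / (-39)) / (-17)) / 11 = 1 / 1716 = 0.00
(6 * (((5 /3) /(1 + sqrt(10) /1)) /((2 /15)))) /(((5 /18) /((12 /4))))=-90 + 90 * sqrt(10)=194.60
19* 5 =95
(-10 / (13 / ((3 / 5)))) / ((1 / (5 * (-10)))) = 300 / 13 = 23.08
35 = 35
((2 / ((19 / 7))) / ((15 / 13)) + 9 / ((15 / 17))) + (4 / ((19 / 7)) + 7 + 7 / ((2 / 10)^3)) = 254879 / 285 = 894.31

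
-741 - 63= -804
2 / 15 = 0.13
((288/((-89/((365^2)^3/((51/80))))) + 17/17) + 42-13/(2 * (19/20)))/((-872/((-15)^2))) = 77634458086256766128025/25067384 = 3097030710753733.46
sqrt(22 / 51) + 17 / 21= 1.47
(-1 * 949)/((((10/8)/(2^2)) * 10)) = -7592/25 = -303.68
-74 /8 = -37 /4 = -9.25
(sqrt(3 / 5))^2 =3 / 5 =0.60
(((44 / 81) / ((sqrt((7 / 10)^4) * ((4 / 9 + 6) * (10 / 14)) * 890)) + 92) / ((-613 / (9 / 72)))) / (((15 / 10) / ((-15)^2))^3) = -701227500000 / 11075071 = -63315.85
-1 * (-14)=14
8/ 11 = 0.73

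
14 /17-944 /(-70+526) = -1208 /969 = -1.25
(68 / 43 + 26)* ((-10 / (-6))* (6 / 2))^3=148250 / 43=3447.67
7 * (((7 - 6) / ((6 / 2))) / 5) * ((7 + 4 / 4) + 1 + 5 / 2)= 161 / 30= 5.37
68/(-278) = -34/139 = -0.24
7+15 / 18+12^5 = 1493039 / 6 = 248839.83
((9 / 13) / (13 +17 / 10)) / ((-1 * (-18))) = 5 / 1911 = 0.00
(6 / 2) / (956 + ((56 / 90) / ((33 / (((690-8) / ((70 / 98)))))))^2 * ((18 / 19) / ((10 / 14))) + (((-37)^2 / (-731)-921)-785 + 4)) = -0.01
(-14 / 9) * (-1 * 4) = 56 / 9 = 6.22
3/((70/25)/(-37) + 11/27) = 14985/1657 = 9.04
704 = 704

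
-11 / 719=-0.02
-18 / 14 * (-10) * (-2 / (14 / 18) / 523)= -1620 / 25627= -0.06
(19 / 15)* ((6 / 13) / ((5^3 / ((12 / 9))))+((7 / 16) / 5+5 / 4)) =663157 / 390000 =1.70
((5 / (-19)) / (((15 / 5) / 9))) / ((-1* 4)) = 15 / 76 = 0.20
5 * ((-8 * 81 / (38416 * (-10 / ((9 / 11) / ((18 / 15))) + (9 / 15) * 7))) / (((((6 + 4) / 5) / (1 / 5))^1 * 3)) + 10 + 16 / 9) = 799152485 / 13570452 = 58.89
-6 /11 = -0.55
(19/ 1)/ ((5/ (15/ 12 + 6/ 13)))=1691/ 260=6.50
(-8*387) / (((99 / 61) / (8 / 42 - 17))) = 32066.46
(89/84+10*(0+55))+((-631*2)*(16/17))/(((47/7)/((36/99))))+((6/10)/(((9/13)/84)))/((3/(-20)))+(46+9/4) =49.65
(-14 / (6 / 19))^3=-2352637 / 27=-87134.70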